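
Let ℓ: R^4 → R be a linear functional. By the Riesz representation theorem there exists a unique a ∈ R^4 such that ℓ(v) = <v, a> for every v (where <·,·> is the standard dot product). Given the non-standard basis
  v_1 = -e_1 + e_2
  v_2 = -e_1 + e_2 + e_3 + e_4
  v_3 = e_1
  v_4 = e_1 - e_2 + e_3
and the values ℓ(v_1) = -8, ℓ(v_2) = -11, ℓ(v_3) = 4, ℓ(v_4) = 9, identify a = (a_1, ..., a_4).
a = (4, -4, 1, -4)

Write a = (a_1, ..., a_4) in the standard basis. For each basis vector v_i, ℓ(v_i) = <v_i, a> is a linear equation in the a_j's. Collect the n equations into a matrix system V a = ℓ, where row i of V is v_i (expressed in the standard basis). Since V is invertible (lower-triangular with 1s on the diagonal, up to permutation), solve by back-substitution:
  V =
[[-1, 1, 0, 0],
 [-1, 1, 1, 1],
 [1, 0, 0, 0],
 [1, -1, 1, 0]]
  V a = (-8, -11, 4, 9)
Solving gives a = (4, -4, 1, -4).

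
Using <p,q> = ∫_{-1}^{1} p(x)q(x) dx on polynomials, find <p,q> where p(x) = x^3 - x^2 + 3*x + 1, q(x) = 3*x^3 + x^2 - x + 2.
<p,q> = 524/105

Expand the product: p(x)·q(x) = 3*x^6 - 2*x^5 + 7*x^4 + 9*x^3 - 4*x^2 + 5*x + 2.
∫_{-1}^{1} of each monomial x^k gives [2/(k+1) if k even, 0 if k odd]. Integrating term-by-term (or equivalently evaluating the antiderivative F(x) = 3*x^7/7 - x^6/3 + 7*x^5/5 + 9*x^4/4 - 4*x^3/3 + 5*x^2/2 + 2*x at the endpoints):
  F(1) − F(−1) = 2903/420 − (269/140) = 524/105.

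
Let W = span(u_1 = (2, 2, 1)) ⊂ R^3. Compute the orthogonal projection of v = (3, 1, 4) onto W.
proj_W(v) = (8/3, 8/3, 4/3)

Set up U = [u_1 | ... | u_1] ∈ R^(3×1). The projector onto W = col(U) is P = U (U^T U)^(-1) U^T.
Compute U^T U =
  [9],
and U^T v = (12).
Solve U^T U · c = U^T v for the coefficients: c = (4/3). The projection is proj_W(v) = U c.
Check: (v - proj_W(v)) · u_1 = 0  (should be 0).
Result: proj_W(v) = (8/3, 8/3, 4/3).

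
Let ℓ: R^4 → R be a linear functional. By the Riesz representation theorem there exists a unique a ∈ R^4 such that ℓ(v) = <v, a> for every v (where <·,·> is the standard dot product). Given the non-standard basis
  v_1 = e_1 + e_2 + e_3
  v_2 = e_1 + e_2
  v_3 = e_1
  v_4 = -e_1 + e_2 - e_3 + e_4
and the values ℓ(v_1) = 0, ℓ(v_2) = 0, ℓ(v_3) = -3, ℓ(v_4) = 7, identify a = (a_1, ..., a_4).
a = (-3, 3, 0, 1)

Write a = (a_1, ..., a_4) in the standard basis. For each basis vector v_i, ℓ(v_i) = <v_i, a> is a linear equation in the a_j's. Collect the n equations into a matrix system V a = ℓ, where row i of V is v_i (expressed in the standard basis). Since V is invertible (lower-triangular with 1s on the diagonal, up to permutation), solve by back-substitution:
  V =
[[1, 1, 1, 0],
 [1, 1, 0, 0],
 [1, 0, 0, 0],
 [-1, 1, -1, 1]]
  V a = (0, 0, -3, 7)
Solving gives a = (-3, 3, 0, 1).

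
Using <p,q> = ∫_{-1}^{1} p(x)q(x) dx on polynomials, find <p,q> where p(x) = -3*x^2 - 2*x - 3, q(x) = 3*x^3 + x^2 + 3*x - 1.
<p,q> = -8/5

Expand the product: p(x)·q(x) = -9*x^5 - 9*x^4 - 20*x^3 - 6*x^2 - 7*x + 3.
∫_{-1}^{1} of each monomial x^k gives [2/(k+1) if k even, 0 if k odd]. Integrating term-by-term (or equivalently evaluating the antiderivative F(x) = -3*x^6/2 - 9*x^5/5 - 5*x^4 - 2*x^3 - 7*x^2/2 + 3*x at the endpoints):
  F(1) − F(−1) = -54/5 − (-46/5) = -8/5.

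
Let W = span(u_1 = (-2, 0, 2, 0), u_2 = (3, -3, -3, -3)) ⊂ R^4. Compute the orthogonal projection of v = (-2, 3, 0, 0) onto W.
proj_W(v) = (-1, 3/2, 1, 3/2)

Set up U = [u_1 | ... | u_2] ∈ R^(4×2). The projector onto W = col(U) is P = U (U^T U)^(-1) U^T.
Compute U^T U =
  [8, -12]
  [-12, 36],
and U^T v = (4, -15).
Solve U^T U · c = U^T v for the coefficients: c = (-1/4, -1/2). The projection is proj_W(v) = U c.
Check: (v - proj_W(v)) · u_1 = 0  (should be 0).
Check: (v - proj_W(v)) · u_2 = 0  (should be 0).
Result: proj_W(v) = (-1, 3/2, 1, 3/2).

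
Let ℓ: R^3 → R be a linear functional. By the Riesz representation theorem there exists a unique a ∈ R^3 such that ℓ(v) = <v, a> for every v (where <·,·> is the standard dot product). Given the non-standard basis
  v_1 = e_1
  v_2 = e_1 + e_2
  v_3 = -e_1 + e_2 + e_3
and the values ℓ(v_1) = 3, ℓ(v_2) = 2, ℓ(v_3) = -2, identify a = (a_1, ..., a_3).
a = (3, -1, 2)

Write a = (a_1, ..., a_3) in the standard basis. For each basis vector v_i, ℓ(v_i) = <v_i, a> is a linear equation in the a_j's. Collect the n equations into a matrix system V a = ℓ, where row i of V is v_i (expressed in the standard basis). Since V is invertible (lower-triangular with 1s on the diagonal, up to permutation), solve by back-substitution:
  V =
[[1, 0, 0],
 [1, 1, 0],
 [-1, 1, 1]]
  V a = (3, 2, -2)
Solving gives a = (3, -1, 2).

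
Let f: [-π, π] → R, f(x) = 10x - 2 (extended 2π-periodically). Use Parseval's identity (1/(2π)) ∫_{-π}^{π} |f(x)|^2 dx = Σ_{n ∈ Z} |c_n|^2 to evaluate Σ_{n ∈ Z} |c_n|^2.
Σ |c_n|^2 = 100π^2/3 + 4

Expand and integrate term by term over [-π, π]:
  ∫ (10x)^2 dx = 100·(2π^3/3); ∫ 2·10·(-2)·x dx = 0 (odd integrand); ∫ (-2)^2 dx = 4·2π.
So (1/(2π)) ∫_{-π}^{π} (10x - 2)^2 dx = 100π^2/3 + 4 = 100π^2/3 + 4.
Parseval ⇒ Σ |c_n|^2 = 100π^2/3 + 4.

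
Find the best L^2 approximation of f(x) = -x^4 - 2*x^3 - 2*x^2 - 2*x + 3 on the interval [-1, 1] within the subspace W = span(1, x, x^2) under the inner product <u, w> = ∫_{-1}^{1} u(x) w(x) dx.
g(x) = -20*x^2/7 - 16*x/5 + 108/35

The best approximation g ∈ W is the orthogonal projection of f onto W. Writing g = a_0 + a_1 x + a_2 x^2, the coefficients solve the normal equations G · a = b where
  G_{ij} = <φ_i, φ_j> and b_i = <f, φ_i>, with φ_0 = 1, φ_1 = x, φ_2 = x^2.
G =
  [2, 0, 2/3]
  [0, 2/3, 0]
  [2/3, 0, 2/5],
b = (64/15, -32/15, 32/35).
Solving gives a_0 = 108/35, a_1 = -16/5, a_2 = -20/7, so
  g(x) = -20*x^2/7 - 16*x/5 + 108/35.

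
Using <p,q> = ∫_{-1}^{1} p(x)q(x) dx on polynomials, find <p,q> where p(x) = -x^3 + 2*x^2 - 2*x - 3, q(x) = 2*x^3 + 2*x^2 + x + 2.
<p,q> = -1642/105

Expand the product: p(x)·q(x) = -2*x^6 + 2*x^5 - x^4 - 10*x^3 - 4*x^2 - 7*x - 6.
∫_{-1}^{1} of each monomial x^k gives [2/(k+1) if k even, 0 if k odd]. Integrating term-by-term (or equivalently evaluating the antiderivative F(x) = -2*x^7/7 + x^6/3 - x^5/5 - 5*x^4/2 - 4*x^3/3 - 7*x^2/2 - 6*x at the endpoints):
  F(1) − F(−1) = -472/35 − (226/105) = -1642/105.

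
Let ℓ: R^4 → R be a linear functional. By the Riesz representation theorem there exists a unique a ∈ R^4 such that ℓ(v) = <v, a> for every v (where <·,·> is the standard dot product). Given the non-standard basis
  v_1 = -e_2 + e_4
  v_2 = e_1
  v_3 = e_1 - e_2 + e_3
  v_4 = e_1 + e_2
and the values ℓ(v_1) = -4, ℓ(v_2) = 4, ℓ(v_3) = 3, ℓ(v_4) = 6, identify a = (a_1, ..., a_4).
a = (4, 2, 1, -2)

Write a = (a_1, ..., a_4) in the standard basis. For each basis vector v_i, ℓ(v_i) = <v_i, a> is a linear equation in the a_j's. Collect the n equations into a matrix system V a = ℓ, where row i of V is v_i (expressed in the standard basis). Since V is invertible (lower-triangular with 1s on the diagonal, up to permutation), solve by back-substitution:
  V =
[[0, -1, 0, 1],
 [1, 0, 0, 0],
 [1, -1, 1, 0],
 [1, 1, 0, 0]]
  V a = (-4, 4, 3, 6)
Solving gives a = (4, 2, 1, -2).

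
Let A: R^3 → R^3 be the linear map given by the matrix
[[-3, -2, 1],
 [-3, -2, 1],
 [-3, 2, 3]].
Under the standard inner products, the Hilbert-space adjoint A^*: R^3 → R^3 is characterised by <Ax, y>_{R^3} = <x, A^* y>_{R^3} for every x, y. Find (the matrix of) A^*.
A^* = A^T =
[[-3, -3, -3],
 [-2, -2, 2],
 [1, 1, 3]]

For real matrices with standard dot products, the defining identity <Ax, y> = <x, A^* y> gives (Ax)^T y = x^T (A^*) y, i.e. x^T A^T y = x^T (A^*) y. Since this holds for all x, y, we must have A^* = A^T. Therefore
A^* =
[[-3, -3, -3],
 [-2, -2, 2],
 [1, 1, 3]].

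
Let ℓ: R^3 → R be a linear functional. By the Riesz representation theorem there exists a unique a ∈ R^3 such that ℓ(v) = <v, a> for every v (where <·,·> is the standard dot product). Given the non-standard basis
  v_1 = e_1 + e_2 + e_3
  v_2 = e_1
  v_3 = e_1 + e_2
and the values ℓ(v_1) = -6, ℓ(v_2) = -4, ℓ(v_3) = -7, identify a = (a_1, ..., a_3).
a = (-4, -3, 1)

Write a = (a_1, ..., a_3) in the standard basis. For each basis vector v_i, ℓ(v_i) = <v_i, a> is a linear equation in the a_j's. Collect the n equations into a matrix system V a = ℓ, where row i of V is v_i (expressed in the standard basis). Since V is invertible (lower-triangular with 1s on the diagonal, up to permutation), solve by back-substitution:
  V =
[[1, 1, 1],
 [1, 0, 0],
 [1, 1, 0]]
  V a = (-6, -4, -7)
Solving gives a = (-4, -3, 1).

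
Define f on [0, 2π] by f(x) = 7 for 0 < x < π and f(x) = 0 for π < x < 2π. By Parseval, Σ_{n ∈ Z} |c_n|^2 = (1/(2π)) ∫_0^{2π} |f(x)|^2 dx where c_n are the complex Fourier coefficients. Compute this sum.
Σ |c_n|^2 = 49/2

Parseval equates the L^2 energy of f (normalised by 1/(2π)) with the ℓ^2 sum of its Fourier coefficients: (1/(2π)) ∫_0^{2π} |f|^2 = Σ |c_n|^2.
Compute the left side: (1/(2π)) [∫_0^π 7^2 dx + ∫_π^{2π} 0^2 dx] = (1/(2π)) · (49π + 0π) = (49 + 0)/2 = 49/2.
So Σ_{n ∈ Z} |c_n|^2 = 49/2.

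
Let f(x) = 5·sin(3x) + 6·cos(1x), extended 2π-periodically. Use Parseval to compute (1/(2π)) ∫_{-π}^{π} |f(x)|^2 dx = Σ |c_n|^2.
Σ |c_n|^2 = 61/2

Expand |f|^2 and use orthogonality of {sin(nx), cos(mx)} on [-π, π]:
  ∫_{-π}^{π} sin(nx)^2 dx = π, ∫ cos(mx)^2 dx = π, and cross terms integrate to 0.
So ∫_{-π}^{π} f(x)^2 dx = 5^2 · π + 6^2 · π = (25 + 36)π.
Divide by 2π: (25 + 36)/2 = 61/2.
By Parseval, this equals Σ |c_n|^2.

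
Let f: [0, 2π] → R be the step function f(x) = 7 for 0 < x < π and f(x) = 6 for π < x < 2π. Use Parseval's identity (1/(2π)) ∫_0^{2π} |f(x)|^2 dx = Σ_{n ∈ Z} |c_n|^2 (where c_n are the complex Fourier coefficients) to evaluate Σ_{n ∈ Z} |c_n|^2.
Σ |c_n|^2 = 85/2

Parseval equates the L^2 energy of f (normalised by 1/(2π)) with the ℓ^2 sum of its Fourier coefficients: (1/(2π)) ∫_0^{2π} |f|^2 = Σ |c_n|^2.
Compute the left side: (1/(2π)) [∫_0^π 7^2 dx + ∫_π^{2π} 6^2 dx] = (1/(2π)) · (49π + 36π) = (49 + 36)/2 = 85/2.
So Σ_{n ∈ Z} |c_n|^2 = 85/2.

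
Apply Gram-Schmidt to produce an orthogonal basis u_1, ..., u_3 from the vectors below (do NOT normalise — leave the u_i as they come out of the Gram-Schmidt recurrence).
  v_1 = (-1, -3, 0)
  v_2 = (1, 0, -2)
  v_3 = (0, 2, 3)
Orthogonal basis:
  u_1 = (-1, -3, 0)
  u_2 = (9/10, -3/10, -2)
  u_3 = (30/49, -10/49, 15/49)

Apply the Gram-Schmidt recurrence
  u_1 = v_1
  u_i = v_i − Σ_{j<i} ((v_i · u_j) / (u_j · u_j)) · u_j.

Step by step this gives:
  u_1 = (-1, -3, 0)
  u_2 = (9/10, -3/10, -2)
  u_3 = (30/49, -10/49, 15/49)

Orthogonality check:
  u_2 · u_1 = 0 (should be 0)
  u_3 · u_1 = 0 (should be 0)
  u_3 · u_2 = 0 (should be 0)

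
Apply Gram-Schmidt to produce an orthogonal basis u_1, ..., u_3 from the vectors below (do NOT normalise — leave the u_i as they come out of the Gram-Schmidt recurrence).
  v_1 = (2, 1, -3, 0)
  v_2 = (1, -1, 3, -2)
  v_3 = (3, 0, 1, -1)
Orthogonal basis:
  u_1 = (2, 1, -3, 0)
  u_2 = (15/7, -3/7, 9/7, -2)
  u_3 = (42/73, 27/146, 65/146, 63/73)

Apply the Gram-Schmidt recurrence
  u_1 = v_1
  u_i = v_i − Σ_{j<i} ((v_i · u_j) / (u_j · u_j)) · u_j.

Step by step this gives:
  u_1 = (2, 1, -3, 0)
  u_2 = (15/7, -3/7, 9/7, -2)
  u_3 = (42/73, 27/146, 65/146, 63/73)

Orthogonality check:
  u_2 · u_1 = 0 (should be 0)
  u_3 · u_1 = 0 (should be 0)
  u_3 · u_2 = 0 (should be 0)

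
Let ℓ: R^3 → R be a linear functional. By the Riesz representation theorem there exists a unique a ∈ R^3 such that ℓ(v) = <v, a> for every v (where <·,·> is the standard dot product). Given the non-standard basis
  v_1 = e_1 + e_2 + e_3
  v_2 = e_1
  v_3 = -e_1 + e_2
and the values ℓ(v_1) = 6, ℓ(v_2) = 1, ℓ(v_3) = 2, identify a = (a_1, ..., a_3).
a = (1, 3, 2)

Write a = (a_1, ..., a_3) in the standard basis. For each basis vector v_i, ℓ(v_i) = <v_i, a> is a linear equation in the a_j's. Collect the n equations into a matrix system V a = ℓ, where row i of V is v_i (expressed in the standard basis). Since V is invertible (lower-triangular with 1s on the diagonal, up to permutation), solve by back-substitution:
  V =
[[1, 1, 1],
 [1, 0, 0],
 [-1, 1, 0]]
  V a = (6, 1, 2)
Solving gives a = (1, 3, 2).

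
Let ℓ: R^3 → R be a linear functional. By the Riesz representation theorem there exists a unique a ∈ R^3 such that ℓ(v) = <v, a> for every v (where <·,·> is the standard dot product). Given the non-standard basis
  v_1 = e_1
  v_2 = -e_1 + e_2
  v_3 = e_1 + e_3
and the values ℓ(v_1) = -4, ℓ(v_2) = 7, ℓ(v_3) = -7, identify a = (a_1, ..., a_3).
a = (-4, 3, -3)

Write a = (a_1, ..., a_3) in the standard basis. For each basis vector v_i, ℓ(v_i) = <v_i, a> is a linear equation in the a_j's. Collect the n equations into a matrix system V a = ℓ, where row i of V is v_i (expressed in the standard basis). Since V is invertible (lower-triangular with 1s on the diagonal, up to permutation), solve by back-substitution:
  V =
[[1, 0, 0],
 [-1, 1, 0],
 [1, 0, 1]]
  V a = (-4, 7, -7)
Solving gives a = (-4, 3, -3).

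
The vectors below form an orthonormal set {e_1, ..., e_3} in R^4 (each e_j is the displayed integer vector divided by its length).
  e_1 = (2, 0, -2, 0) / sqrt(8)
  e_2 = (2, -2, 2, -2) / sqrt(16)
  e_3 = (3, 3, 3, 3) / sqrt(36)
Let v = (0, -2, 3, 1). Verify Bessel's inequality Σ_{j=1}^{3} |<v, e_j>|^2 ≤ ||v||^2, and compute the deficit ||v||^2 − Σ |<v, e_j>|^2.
Σ |<v, e_j>|^2 = 19/2; ||v||^2 = 14; deficit = 9/2

Write each e_j = u_j / sqrt(<u_j, u_j>) where u_j is the displayed integer vector. Then <v, e_j> = <v, u_j> / sqrt(<u_j, u_j>), so |<v, e_j>|^2 = <v, u_j>^2 / <u_j, u_j>.
Coefficients: <v, e_1> = -6/sqrt(8), <v, e_2> = 8/sqrt(16), <v, e_3> = 6/sqrt(36).
Square and sum: Σ |<v, e_j>|^2 = 19/2.
Compute ||v||^2 = v·v = 14.
Deficit = 14 − 19/2 = 9/2 ≥ 0, confirming Bessel's inequality. (The deficit equals ||v − Σ <v,e_j> e_j||^2, the squared distance from v to span{e_j}.)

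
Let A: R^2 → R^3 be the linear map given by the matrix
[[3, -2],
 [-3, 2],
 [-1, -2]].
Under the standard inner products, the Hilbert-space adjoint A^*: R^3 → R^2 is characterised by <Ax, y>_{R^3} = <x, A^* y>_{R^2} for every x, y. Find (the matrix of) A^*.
A^* = A^T =
[[3, -3, -1],
 [-2, 2, -2]]

For real matrices with standard dot products, the defining identity <Ax, y> = <x, A^* y> gives (Ax)^T y = x^T (A^*) y, i.e. x^T A^T y = x^T (A^*) y. Since this holds for all x, y, we must have A^* = A^T. Therefore
A^* =
[[3, -3, -1],
 [-2, 2, -2]].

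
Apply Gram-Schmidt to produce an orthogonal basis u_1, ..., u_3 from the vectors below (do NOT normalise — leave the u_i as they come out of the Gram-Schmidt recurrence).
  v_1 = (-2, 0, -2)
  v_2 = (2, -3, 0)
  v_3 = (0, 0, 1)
Orthogonal basis:
  u_1 = (-2, 0, -2)
  u_2 = (1, -3, -1)
  u_3 = (-9/22, -3/11, 9/22)

Apply the Gram-Schmidt recurrence
  u_1 = v_1
  u_i = v_i − Σ_{j<i} ((v_i · u_j) / (u_j · u_j)) · u_j.

Step by step this gives:
  u_1 = (-2, 0, -2)
  u_2 = (1, -3, -1)
  u_3 = (-9/22, -3/11, 9/22)

Orthogonality check:
  u_2 · u_1 = 0 (should be 0)
  u_3 · u_1 = 0 (should be 0)
  u_3 · u_2 = 0 (should be 0)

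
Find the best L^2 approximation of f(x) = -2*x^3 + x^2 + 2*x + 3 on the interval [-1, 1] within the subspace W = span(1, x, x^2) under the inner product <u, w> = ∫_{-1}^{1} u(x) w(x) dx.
g(x) = x^2 + 4*x/5 + 3

The best approximation g ∈ W is the orthogonal projection of f onto W. Writing g = a_0 + a_1 x + a_2 x^2, the coefficients solve the normal equations G · a = b where
  G_{ij} = <φ_i, φ_j> and b_i = <f, φ_i>, with φ_0 = 1, φ_1 = x, φ_2 = x^2.
G =
  [2, 0, 2/3]
  [0, 2/3, 0]
  [2/3, 0, 2/5],
b = (20/3, 8/15, 12/5).
Solving gives a_0 = 3, a_1 = 4/5, a_2 = 1, so
  g(x) = x^2 + 4*x/5 + 3.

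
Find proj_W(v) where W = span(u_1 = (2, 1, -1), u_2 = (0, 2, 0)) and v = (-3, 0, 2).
proj_W(v) = (-16/5, 0, 8/5)

Set up U = [u_1 | ... | u_2] ∈ R^(3×2). The projector onto W = col(U) is P = U (U^T U)^(-1) U^T.
Compute U^T U =
  [6, 2]
  [2, 4],
and U^T v = (-8, 0).
Solve U^T U · c = U^T v for the coefficients: c = (-8/5, 4/5). The projection is proj_W(v) = U c.
Check: (v - proj_W(v)) · u_1 = 0  (should be 0).
Check: (v - proj_W(v)) · u_2 = 0  (should be 0).
Result: proj_W(v) = (-16/5, 0, 8/5).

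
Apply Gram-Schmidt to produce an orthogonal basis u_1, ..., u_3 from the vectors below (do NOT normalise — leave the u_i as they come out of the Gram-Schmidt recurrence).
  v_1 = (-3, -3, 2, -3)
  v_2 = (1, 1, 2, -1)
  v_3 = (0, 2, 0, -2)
Orthogonal basis:
  u_1 = (-3, -3, 2, -3)
  u_2 = (34/31, 34/31, 60/31, -28/31)
  u_3 = (-17/27, 37/27, -10/9, -40/27)

Apply the Gram-Schmidt recurrence
  u_1 = v_1
  u_i = v_i − Σ_{j<i} ((v_i · u_j) / (u_j · u_j)) · u_j.

Step by step this gives:
  u_1 = (-3, -3, 2, -3)
  u_2 = (34/31, 34/31, 60/31, -28/31)
  u_3 = (-17/27, 37/27, -10/9, -40/27)

Orthogonality check:
  u_2 · u_1 = 0 (should be 0)
  u_3 · u_1 = 0 (should be 0)
  u_3 · u_2 = 0 (should be 0)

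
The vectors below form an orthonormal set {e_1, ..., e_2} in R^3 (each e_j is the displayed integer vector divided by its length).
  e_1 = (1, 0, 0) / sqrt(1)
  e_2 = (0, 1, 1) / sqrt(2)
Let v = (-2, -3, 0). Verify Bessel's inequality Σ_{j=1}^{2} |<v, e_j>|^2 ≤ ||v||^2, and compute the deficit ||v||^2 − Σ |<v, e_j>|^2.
Σ |<v, e_j>|^2 = 17/2; ||v||^2 = 13; deficit = 9/2

Write each e_j = u_j / sqrt(<u_j, u_j>) where u_j is the displayed integer vector. Then <v, e_j> = <v, u_j> / sqrt(<u_j, u_j>), so |<v, e_j>|^2 = <v, u_j>^2 / <u_j, u_j>.
Coefficients: <v, e_1> = -2/sqrt(1), <v, e_2> = -3/sqrt(2).
Square and sum: Σ |<v, e_j>|^2 = 17/2.
Compute ||v||^2 = v·v = 13.
Deficit = 13 − 17/2 = 9/2 ≥ 0, confirming Bessel's inequality. (The deficit equals ||v − Σ <v,e_j> e_j||^2, the squared distance from v to span{e_j}.)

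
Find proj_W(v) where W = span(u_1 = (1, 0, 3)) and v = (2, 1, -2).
proj_W(v) = (-2/5, 0, -6/5)

Set up U = [u_1 | ... | u_1] ∈ R^(3×1). The projector onto W = col(U) is P = U (U^T U)^(-1) U^T.
Compute U^T U =
  [10],
and U^T v = (-4).
Solve U^T U · c = U^T v for the coefficients: c = (-2/5). The projection is proj_W(v) = U c.
Check: (v - proj_W(v)) · u_1 = 0  (should be 0).
Result: proj_W(v) = (-2/5, 0, -6/5).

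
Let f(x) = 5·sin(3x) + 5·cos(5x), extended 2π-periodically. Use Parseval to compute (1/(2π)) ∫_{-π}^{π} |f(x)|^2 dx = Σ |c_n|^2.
Σ |c_n|^2 = 25

Expand |f|^2 and use orthogonality of {sin(nx), cos(mx)} on [-π, π]:
  ∫_{-π}^{π} sin(nx)^2 dx = π, ∫ cos(mx)^2 dx = π, and cross terms integrate to 0.
So ∫_{-π}^{π} f(x)^2 dx = 5^2 · π + 5^2 · π = (25 + 25)π.
Divide by 2π: (25 + 25)/2 = 25.
By Parseval, this equals Σ |c_n|^2.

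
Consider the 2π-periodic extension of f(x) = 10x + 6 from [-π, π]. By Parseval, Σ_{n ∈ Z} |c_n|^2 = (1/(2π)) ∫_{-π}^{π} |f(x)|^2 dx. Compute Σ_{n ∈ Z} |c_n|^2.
Σ |c_n|^2 = 100π^2/3 + 36

Expand and integrate term by term over [-π, π]:
  ∫ (10x)^2 dx = 100·(2π^3/3); ∫ 2·10·(6)·x dx = 0 (odd integrand); ∫ 6^2 dx = 36·2π.
So (1/(2π)) ∫_{-π}^{π} (10x + 6)^2 dx = 100π^2/3 + 36 = 100π^2/3 + 36.
Parseval ⇒ Σ |c_n|^2 = 100π^2/3 + 36.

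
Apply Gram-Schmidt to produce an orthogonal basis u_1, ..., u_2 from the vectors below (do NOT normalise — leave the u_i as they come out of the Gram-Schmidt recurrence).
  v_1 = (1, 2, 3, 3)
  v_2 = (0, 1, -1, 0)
Orthogonal basis:
  u_1 = (1, 2, 3, 3)
  u_2 = (1/23, 25/23, -20/23, 3/23)

Apply the Gram-Schmidt recurrence
  u_1 = v_1
  u_i = v_i − Σ_{j<i} ((v_i · u_j) / (u_j · u_j)) · u_j.

Step by step this gives:
  u_1 = (1, 2, 3, 3)
  u_2 = (1/23, 25/23, -20/23, 3/23)

Orthogonality check:
  u_2 · u_1 = 0 (should be 0)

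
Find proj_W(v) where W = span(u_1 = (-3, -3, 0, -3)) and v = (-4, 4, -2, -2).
proj_W(v) = (-2/3, -2/3, 0, -2/3)

Set up U = [u_1 | ... | u_1] ∈ R^(4×1). The projector onto W = col(U) is P = U (U^T U)^(-1) U^T.
Compute U^T U =
  [27],
and U^T v = (6).
Solve U^T U · c = U^T v for the coefficients: c = (2/9). The projection is proj_W(v) = U c.
Check: (v - proj_W(v)) · u_1 = 0  (should be 0).
Result: proj_W(v) = (-2/3, -2/3, 0, -2/3).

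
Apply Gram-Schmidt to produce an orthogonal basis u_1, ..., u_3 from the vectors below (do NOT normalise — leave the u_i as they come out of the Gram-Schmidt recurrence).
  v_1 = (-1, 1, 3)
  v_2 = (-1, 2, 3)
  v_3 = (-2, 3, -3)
Orthogonal basis:
  u_1 = (-1, 1, 3)
  u_2 = (1/11, 10/11, -3/11)
  u_3 = (-27/10, 0, -9/10)

Apply the Gram-Schmidt recurrence
  u_1 = v_1
  u_i = v_i − Σ_{j<i} ((v_i · u_j) / (u_j · u_j)) · u_j.

Step by step this gives:
  u_1 = (-1, 1, 3)
  u_2 = (1/11, 10/11, -3/11)
  u_3 = (-27/10, 0, -9/10)

Orthogonality check:
  u_2 · u_1 = 0 (should be 0)
  u_3 · u_1 = 0 (should be 0)
  u_3 · u_2 = 0 (should be 0)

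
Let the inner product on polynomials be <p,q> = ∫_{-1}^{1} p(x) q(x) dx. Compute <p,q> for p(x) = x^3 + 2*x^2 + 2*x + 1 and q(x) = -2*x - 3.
<p,q> = -202/15

Expand the product: p(x)·q(x) = -2*x^4 - 7*x^3 - 10*x^2 - 8*x - 3.
∫_{-1}^{1} of each monomial x^k gives [2/(k+1) if k even, 0 if k odd]. Integrating term-by-term (or equivalently evaluating the antiderivative F(x) = -2*x^5/5 - 7*x^4/4 - 10*x^3/3 - 4*x^2 - 3*x at the endpoints):
  F(1) − F(−1) = -749/60 − (59/60) = -202/15.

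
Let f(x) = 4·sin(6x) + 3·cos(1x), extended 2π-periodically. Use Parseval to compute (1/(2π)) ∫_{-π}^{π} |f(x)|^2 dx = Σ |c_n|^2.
Σ |c_n|^2 = 25/2

Expand |f|^2 and use orthogonality of {sin(nx), cos(mx)} on [-π, π]:
  ∫_{-π}^{π} sin(nx)^2 dx = π, ∫ cos(mx)^2 dx = π, and cross terms integrate to 0.
So ∫_{-π}^{π} f(x)^2 dx = 4^2 · π + 3^2 · π = (16 + 9)π.
Divide by 2π: (16 + 9)/2 = 25/2.
By Parseval, this equals Σ |c_n|^2.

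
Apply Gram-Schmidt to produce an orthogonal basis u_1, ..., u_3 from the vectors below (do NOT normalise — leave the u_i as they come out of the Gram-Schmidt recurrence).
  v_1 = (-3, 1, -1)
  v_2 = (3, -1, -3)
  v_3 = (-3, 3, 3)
Orthogonal basis:
  u_1 = (-3, 1, -1)
  u_2 = (12/11, -4/11, -40/11)
  u_3 = (3/5, 9/5, 0)

Apply the Gram-Schmidt recurrence
  u_1 = v_1
  u_i = v_i − Σ_{j<i} ((v_i · u_j) / (u_j · u_j)) · u_j.

Step by step this gives:
  u_1 = (-3, 1, -1)
  u_2 = (12/11, -4/11, -40/11)
  u_3 = (3/5, 9/5, 0)

Orthogonality check:
  u_2 · u_1 = 0 (should be 0)
  u_3 · u_1 = 0 (should be 0)
  u_3 · u_2 = 0 (should be 0)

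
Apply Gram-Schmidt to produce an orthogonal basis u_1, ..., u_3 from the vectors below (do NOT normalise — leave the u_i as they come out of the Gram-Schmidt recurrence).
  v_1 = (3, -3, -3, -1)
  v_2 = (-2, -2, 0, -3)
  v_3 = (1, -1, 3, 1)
Orthogonal basis:
  u_1 = (3, -3, -3, -1)
  u_2 = (-65/28, -47/28, 9/28, -81/28)
  u_3 = (500/467, -788/467, 1224/467, 192/467)

Apply the Gram-Schmidt recurrence
  u_1 = v_1
  u_i = v_i − Σ_{j<i} ((v_i · u_j) / (u_j · u_j)) · u_j.

Step by step this gives:
  u_1 = (3, -3, -3, -1)
  u_2 = (-65/28, -47/28, 9/28, -81/28)
  u_3 = (500/467, -788/467, 1224/467, 192/467)

Orthogonality check:
  u_2 · u_1 = 0 (should be 0)
  u_3 · u_1 = 0 (should be 0)
  u_3 · u_2 = 0 (should be 0)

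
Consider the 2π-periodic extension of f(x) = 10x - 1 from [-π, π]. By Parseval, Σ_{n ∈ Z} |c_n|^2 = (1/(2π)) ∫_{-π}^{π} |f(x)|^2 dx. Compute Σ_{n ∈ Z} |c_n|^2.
Σ |c_n|^2 = 100π^2/3 + 1

Expand and integrate term by term over [-π, π]:
  ∫ (10x)^2 dx = 100·(2π^3/3); ∫ 2·10·(-1)·x dx = 0 (odd integrand); ∫ (-1)^2 dx = 1·2π.
So (1/(2π)) ∫_{-π}^{π} (10x - 1)^2 dx = 100π^2/3 + 1 = 100π^2/3 + 1.
Parseval ⇒ Σ |c_n|^2 = 100π^2/3 + 1.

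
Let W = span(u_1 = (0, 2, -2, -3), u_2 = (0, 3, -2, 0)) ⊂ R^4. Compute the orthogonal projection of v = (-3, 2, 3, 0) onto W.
proj_W(v) = (0, 8/121, 12/121, 78/121)

Set up U = [u_1 | ... | u_2] ∈ R^(4×2). The projector onto W = col(U) is P = U (U^T U)^(-1) U^T.
Compute U^T U =
  [17, 10]
  [10, 13],
and U^T v = (-2, 0).
Solve U^T U · c = U^T v for the coefficients: c = (-26/121, 20/121). The projection is proj_W(v) = U c.
Check: (v - proj_W(v)) · u_1 = 0  (should be 0).
Check: (v - proj_W(v)) · u_2 = 0  (should be 0).
Result: proj_W(v) = (0, 8/121, 12/121, 78/121).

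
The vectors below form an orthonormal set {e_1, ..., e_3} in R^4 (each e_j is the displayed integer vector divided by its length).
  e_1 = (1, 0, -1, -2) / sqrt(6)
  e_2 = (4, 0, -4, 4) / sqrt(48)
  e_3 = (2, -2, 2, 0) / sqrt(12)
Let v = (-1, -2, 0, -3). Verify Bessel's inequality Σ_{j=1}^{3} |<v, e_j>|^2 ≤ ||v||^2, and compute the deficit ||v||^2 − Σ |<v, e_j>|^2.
Σ |<v, e_j>|^2 = 59/6; ||v||^2 = 14; deficit = 25/6

Write each e_j = u_j / sqrt(<u_j, u_j>) where u_j is the displayed integer vector. Then <v, e_j> = <v, u_j> / sqrt(<u_j, u_j>), so |<v, e_j>|^2 = <v, u_j>^2 / <u_j, u_j>.
Coefficients: <v, e_1> = 5/sqrt(6), <v, e_2> = -16/sqrt(48), <v, e_3> = 2/sqrt(12).
Square and sum: Σ |<v, e_j>|^2 = 59/6.
Compute ||v||^2 = v·v = 14.
Deficit = 14 − 59/6 = 25/6 ≥ 0, confirming Bessel's inequality. (The deficit equals ||v − Σ <v,e_j> e_j||^2, the squared distance from v to span{e_j}.)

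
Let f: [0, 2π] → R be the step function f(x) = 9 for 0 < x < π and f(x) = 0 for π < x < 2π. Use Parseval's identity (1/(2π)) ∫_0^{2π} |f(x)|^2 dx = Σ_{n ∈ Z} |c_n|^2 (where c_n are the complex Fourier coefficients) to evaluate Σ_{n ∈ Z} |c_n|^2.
Σ |c_n|^2 = 81/2

Parseval equates the L^2 energy of f (normalised by 1/(2π)) with the ℓ^2 sum of its Fourier coefficients: (1/(2π)) ∫_0^{2π} |f|^2 = Σ |c_n|^2.
Compute the left side: (1/(2π)) [∫_0^π 9^2 dx + ∫_π^{2π} 0^2 dx] = (1/(2π)) · (81π + 0π) = (81 + 0)/2 = 81/2.
So Σ_{n ∈ Z} |c_n|^2 = 81/2.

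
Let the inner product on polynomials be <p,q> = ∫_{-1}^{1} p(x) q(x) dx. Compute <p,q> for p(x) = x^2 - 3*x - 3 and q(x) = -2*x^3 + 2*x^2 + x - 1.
<p,q> = 38/15

Expand the product: p(x)·q(x) = -2*x^5 + 8*x^4 + x^3 - 10*x^2 + 3.
∫_{-1}^{1} of each monomial x^k gives [2/(k+1) if k even, 0 if k odd]. Integrating term-by-term (or equivalently evaluating the antiderivative F(x) = -x^6/3 + 8*x^5/5 + x^4/4 - 10*x^3/3 + 3*x at the endpoints):
  F(1) − F(−1) = 71/60 − (-27/20) = 38/15.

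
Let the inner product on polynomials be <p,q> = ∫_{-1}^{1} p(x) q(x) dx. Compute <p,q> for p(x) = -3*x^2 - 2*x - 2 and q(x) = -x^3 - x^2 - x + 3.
<p,q> = -40/3

Expand the product: p(x)·q(x) = 3*x^5 + 5*x^4 + 7*x^3 - 5*x^2 - 4*x - 6.
∫_{-1}^{1} of each monomial x^k gives [2/(k+1) if k even, 0 if k odd]. Integrating term-by-term (or equivalently evaluating the antiderivative F(x) = x^6/2 + x^5 + 7*x^4/4 - 5*x^3/3 - 2*x^2 - 6*x at the endpoints):
  F(1) − F(−1) = -77/12 − (83/12) = -40/3.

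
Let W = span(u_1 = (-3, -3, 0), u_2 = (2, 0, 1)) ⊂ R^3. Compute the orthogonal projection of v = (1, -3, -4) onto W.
proj_W(v) = (-1, -1, 0)

Set up U = [u_1 | ... | u_2] ∈ R^(3×2). The projector onto W = col(U) is P = U (U^T U)^(-1) U^T.
Compute U^T U =
  [18, -6]
  [-6, 5],
and U^T v = (6, -2).
Solve U^T U · c = U^T v for the coefficients: c = (1/3, 0). The projection is proj_W(v) = U c.
Check: (v - proj_W(v)) · u_1 = 0  (should be 0).
Check: (v - proj_W(v)) · u_2 = 0  (should be 0).
Result: proj_W(v) = (-1, -1, 0).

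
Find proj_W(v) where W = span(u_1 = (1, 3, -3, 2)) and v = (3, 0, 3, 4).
proj_W(v) = (2/23, 6/23, -6/23, 4/23)

Set up U = [u_1 | ... | u_1] ∈ R^(4×1). The projector onto W = col(U) is P = U (U^T U)^(-1) U^T.
Compute U^T U =
  [23],
and U^T v = (2).
Solve U^T U · c = U^T v for the coefficients: c = (2/23). The projection is proj_W(v) = U c.
Check: (v - proj_W(v)) · u_1 = 0  (should be 0).
Result: proj_W(v) = (2/23, 6/23, -6/23, 4/23).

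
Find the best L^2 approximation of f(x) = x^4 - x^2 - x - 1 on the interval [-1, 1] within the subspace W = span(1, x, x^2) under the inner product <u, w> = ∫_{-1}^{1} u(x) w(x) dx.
g(x) = -x^2/7 - x - 38/35

The best approximation g ∈ W is the orthogonal projection of f onto W. Writing g = a_0 + a_1 x + a_2 x^2, the coefficients solve the normal equations G · a = b where
  G_{ij} = <φ_i, φ_j> and b_i = <f, φ_i>, with φ_0 = 1, φ_1 = x, φ_2 = x^2.
G =
  [2, 0, 2/3]
  [0, 2/3, 0]
  [2/3, 0, 2/5],
b = (-34/15, -2/3, -82/105).
Solving gives a_0 = -38/35, a_1 = -1, a_2 = -1/7, so
  g(x) = -x^2/7 - x - 38/35.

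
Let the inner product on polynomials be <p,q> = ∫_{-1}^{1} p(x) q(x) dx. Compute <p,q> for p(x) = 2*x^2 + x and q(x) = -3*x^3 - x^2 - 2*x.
<p,q> = -10/3

Expand the product: p(x)·q(x) = -6*x^5 - 5*x^4 - 5*x^3 - 2*x^2.
∫_{-1}^{1} of each monomial x^k gives [2/(k+1) if k even, 0 if k odd]. Integrating term-by-term (or equivalently evaluating the antiderivative F(x) = -x^6 - x^5 - 5*x^4/4 - 2*x^3/3 at the endpoints):
  F(1) − F(−1) = -47/12 − (-7/12) = -10/3.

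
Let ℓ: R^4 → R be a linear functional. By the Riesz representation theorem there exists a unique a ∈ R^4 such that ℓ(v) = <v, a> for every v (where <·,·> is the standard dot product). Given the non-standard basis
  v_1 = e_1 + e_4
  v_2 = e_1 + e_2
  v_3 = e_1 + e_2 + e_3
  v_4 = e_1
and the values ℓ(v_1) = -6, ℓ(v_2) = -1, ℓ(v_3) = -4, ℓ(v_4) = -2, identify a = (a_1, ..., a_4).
a = (-2, 1, -3, -4)

Write a = (a_1, ..., a_4) in the standard basis. For each basis vector v_i, ℓ(v_i) = <v_i, a> is a linear equation in the a_j's. Collect the n equations into a matrix system V a = ℓ, where row i of V is v_i (expressed in the standard basis). Since V is invertible (lower-triangular with 1s on the diagonal, up to permutation), solve by back-substitution:
  V =
[[1, 0, 0, 1],
 [1, 1, 0, 0],
 [1, 1, 1, 0],
 [1, 0, 0, 0]]
  V a = (-6, -1, -4, -2)
Solving gives a = (-2, 1, -3, -4).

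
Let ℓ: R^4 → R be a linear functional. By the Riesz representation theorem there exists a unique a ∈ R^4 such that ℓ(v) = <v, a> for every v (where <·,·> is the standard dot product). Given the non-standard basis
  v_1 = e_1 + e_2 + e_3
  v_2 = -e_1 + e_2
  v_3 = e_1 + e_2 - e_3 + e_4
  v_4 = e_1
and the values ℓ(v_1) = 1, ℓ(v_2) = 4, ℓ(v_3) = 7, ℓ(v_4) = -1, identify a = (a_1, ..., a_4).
a = (-1, 3, -1, 4)

Write a = (a_1, ..., a_4) in the standard basis. For each basis vector v_i, ℓ(v_i) = <v_i, a> is a linear equation in the a_j's. Collect the n equations into a matrix system V a = ℓ, where row i of V is v_i (expressed in the standard basis). Since V is invertible (lower-triangular with 1s on the diagonal, up to permutation), solve by back-substitution:
  V =
[[1, 1, 1, 0],
 [-1, 1, 0, 0],
 [1, 1, -1, 1],
 [1, 0, 0, 0]]
  V a = (1, 4, 7, -1)
Solving gives a = (-1, 3, -1, 4).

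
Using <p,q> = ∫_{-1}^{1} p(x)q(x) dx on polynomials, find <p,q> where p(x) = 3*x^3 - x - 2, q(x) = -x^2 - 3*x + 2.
<p,q> = -124/15

Expand the product: p(x)·q(x) = -3*x^5 - 9*x^4 + 7*x^3 + 5*x^2 + 4*x - 4.
∫_{-1}^{1} of each monomial x^k gives [2/(k+1) if k even, 0 if k odd]. Integrating term-by-term (or equivalently evaluating the antiderivative F(x) = -x^6/2 - 9*x^5/5 + 7*x^4/4 + 5*x^3/3 + 2*x^2 - 4*x at the endpoints):
  F(1) − F(−1) = -53/60 − (443/60) = -124/15.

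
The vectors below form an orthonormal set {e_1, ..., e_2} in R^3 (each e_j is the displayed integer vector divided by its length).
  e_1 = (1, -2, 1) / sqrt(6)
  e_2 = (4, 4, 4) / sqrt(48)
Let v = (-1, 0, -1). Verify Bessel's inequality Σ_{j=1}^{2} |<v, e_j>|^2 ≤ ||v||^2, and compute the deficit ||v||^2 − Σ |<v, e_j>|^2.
Σ |<v, e_j>|^2 = 2; ||v||^2 = 2; deficit = 0

Write each e_j = u_j / sqrt(<u_j, u_j>) where u_j is the displayed integer vector. Then <v, e_j> = <v, u_j> / sqrt(<u_j, u_j>), so |<v, e_j>|^2 = <v, u_j>^2 / <u_j, u_j>.
Coefficients: <v, e_1> = -2/sqrt(6), <v, e_2> = -8/sqrt(48).
Square and sum: Σ |<v, e_j>|^2 = 2.
Compute ||v||^2 = v·v = 2.
Deficit = 2 − 2 = 0 ≥ 0, confirming Bessel's inequality. (The deficit equals ||v − Σ <v,e_j> e_j||^2, the squared distance from v to span{e_j}.)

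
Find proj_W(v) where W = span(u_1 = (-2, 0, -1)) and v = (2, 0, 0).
proj_W(v) = (8/5, 0, 4/5)

Set up U = [u_1 | ... | u_1] ∈ R^(3×1). The projector onto W = col(U) is P = U (U^T U)^(-1) U^T.
Compute U^T U =
  [5],
and U^T v = (-4).
Solve U^T U · c = U^T v for the coefficients: c = (-4/5). The projection is proj_W(v) = U c.
Check: (v - proj_W(v)) · u_1 = 0  (should be 0).
Result: proj_W(v) = (8/5, 0, 4/5).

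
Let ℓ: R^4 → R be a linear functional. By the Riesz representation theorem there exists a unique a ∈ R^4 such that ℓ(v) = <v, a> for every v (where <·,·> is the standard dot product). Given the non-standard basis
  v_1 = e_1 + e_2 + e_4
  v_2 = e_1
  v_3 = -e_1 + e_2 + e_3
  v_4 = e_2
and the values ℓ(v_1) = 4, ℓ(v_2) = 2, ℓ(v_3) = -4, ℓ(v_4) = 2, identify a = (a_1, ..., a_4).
a = (2, 2, -4, 0)

Write a = (a_1, ..., a_4) in the standard basis. For each basis vector v_i, ℓ(v_i) = <v_i, a> is a linear equation in the a_j's. Collect the n equations into a matrix system V a = ℓ, where row i of V is v_i (expressed in the standard basis). Since V is invertible (lower-triangular with 1s on the diagonal, up to permutation), solve by back-substitution:
  V =
[[1, 1, 0, 1],
 [1, 0, 0, 0],
 [-1, 1, 1, 0],
 [0, 1, 0, 0]]
  V a = (4, 2, -4, 2)
Solving gives a = (2, 2, -4, 0).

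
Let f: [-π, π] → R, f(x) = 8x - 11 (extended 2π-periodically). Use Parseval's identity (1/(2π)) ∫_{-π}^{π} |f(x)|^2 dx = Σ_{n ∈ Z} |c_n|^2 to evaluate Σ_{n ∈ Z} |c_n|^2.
Σ |c_n|^2 = 64π^2/3 + 121

Expand and integrate term by term over [-π, π]:
  ∫ (8x)^2 dx = 64·(2π^3/3); ∫ 2·8·(-11)·x dx = 0 (odd integrand); ∫ (-11)^2 dx = 121·2π.
So (1/(2π)) ∫_{-π}^{π} (8x - 11)^2 dx = 64π^2/3 + 121 = 64π^2/3 + 121.
Parseval ⇒ Σ |c_n|^2 = 64π^2/3 + 121.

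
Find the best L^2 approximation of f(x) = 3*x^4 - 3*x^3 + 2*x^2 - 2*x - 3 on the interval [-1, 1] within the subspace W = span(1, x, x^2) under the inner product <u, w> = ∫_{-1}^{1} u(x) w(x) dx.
g(x) = 32*x^2/7 - 19*x/5 - 114/35

The best approximation g ∈ W is the orthogonal projection of f onto W. Writing g = a_0 + a_1 x + a_2 x^2, the coefficients solve the normal equations G · a = b where
  G_{ij} = <φ_i, φ_j> and b_i = <f, φ_i>, with φ_0 = 1, φ_1 = x, φ_2 = x^2.
G =
  [2, 0, 2/3]
  [0, 2/3, 0]
  [2/3, 0, 2/5],
b = (-52/15, -38/15, -12/35).
Solving gives a_0 = -114/35, a_1 = -19/5, a_2 = 32/7, so
  g(x) = 32*x^2/7 - 19*x/5 - 114/35.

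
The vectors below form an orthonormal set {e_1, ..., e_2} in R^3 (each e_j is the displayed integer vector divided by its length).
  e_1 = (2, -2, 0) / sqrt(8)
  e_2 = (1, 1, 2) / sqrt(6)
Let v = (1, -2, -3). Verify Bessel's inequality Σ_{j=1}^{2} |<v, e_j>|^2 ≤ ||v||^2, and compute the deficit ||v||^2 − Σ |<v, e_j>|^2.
Σ |<v, e_j>|^2 = 38/3; ||v||^2 = 14; deficit = 4/3

Write each e_j = u_j / sqrt(<u_j, u_j>) where u_j is the displayed integer vector. Then <v, e_j> = <v, u_j> / sqrt(<u_j, u_j>), so |<v, e_j>|^2 = <v, u_j>^2 / <u_j, u_j>.
Coefficients: <v, e_1> = 6/sqrt(8), <v, e_2> = -7/sqrt(6).
Square and sum: Σ |<v, e_j>|^2 = 38/3.
Compute ||v||^2 = v·v = 14.
Deficit = 14 − 38/3 = 4/3 ≥ 0, confirming Bessel's inequality. (The deficit equals ||v − Σ <v,e_j> e_j||^2, the squared distance from v to span{e_j}.)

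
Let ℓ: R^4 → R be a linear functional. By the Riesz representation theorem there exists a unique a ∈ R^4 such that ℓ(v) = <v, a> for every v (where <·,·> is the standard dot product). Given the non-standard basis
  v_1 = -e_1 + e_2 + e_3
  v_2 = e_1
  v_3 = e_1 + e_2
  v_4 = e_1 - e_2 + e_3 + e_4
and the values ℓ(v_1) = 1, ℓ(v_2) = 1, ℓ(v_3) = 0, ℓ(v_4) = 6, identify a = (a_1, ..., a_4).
a = (1, -1, 3, 1)

Write a = (a_1, ..., a_4) in the standard basis. For each basis vector v_i, ℓ(v_i) = <v_i, a> is a linear equation in the a_j's. Collect the n equations into a matrix system V a = ℓ, where row i of V is v_i (expressed in the standard basis). Since V is invertible (lower-triangular with 1s on the diagonal, up to permutation), solve by back-substitution:
  V =
[[-1, 1, 1, 0],
 [1, 0, 0, 0],
 [1, 1, 0, 0],
 [1, -1, 1, 1]]
  V a = (1, 1, 0, 6)
Solving gives a = (1, -1, 3, 1).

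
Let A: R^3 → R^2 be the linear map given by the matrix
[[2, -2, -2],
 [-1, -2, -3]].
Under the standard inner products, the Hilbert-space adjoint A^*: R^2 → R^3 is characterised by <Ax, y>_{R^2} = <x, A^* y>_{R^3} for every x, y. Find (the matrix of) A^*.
A^* = A^T =
[[2, -1],
 [-2, -2],
 [-2, -3]]

For real matrices with standard dot products, the defining identity <Ax, y> = <x, A^* y> gives (Ax)^T y = x^T (A^*) y, i.e. x^T A^T y = x^T (A^*) y. Since this holds for all x, y, we must have A^* = A^T. Therefore
A^* =
[[2, -1],
 [-2, -2],
 [-2, -3]].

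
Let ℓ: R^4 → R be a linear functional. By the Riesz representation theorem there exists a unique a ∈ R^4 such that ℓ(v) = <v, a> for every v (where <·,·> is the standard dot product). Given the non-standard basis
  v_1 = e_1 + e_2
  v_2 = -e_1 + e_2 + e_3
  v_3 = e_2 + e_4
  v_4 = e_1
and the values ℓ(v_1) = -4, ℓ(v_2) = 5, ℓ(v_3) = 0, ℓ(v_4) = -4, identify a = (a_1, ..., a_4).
a = (-4, 0, 1, 0)

Write a = (a_1, ..., a_4) in the standard basis. For each basis vector v_i, ℓ(v_i) = <v_i, a> is a linear equation in the a_j's. Collect the n equations into a matrix system V a = ℓ, where row i of V is v_i (expressed in the standard basis). Since V is invertible (lower-triangular with 1s on the diagonal, up to permutation), solve by back-substitution:
  V =
[[1, 1, 0, 0],
 [-1, 1, 1, 0],
 [0, 1, 0, 1],
 [1, 0, 0, 0]]
  V a = (-4, 5, 0, -4)
Solving gives a = (-4, 0, 1, 0).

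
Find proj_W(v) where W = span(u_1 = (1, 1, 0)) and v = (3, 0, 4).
proj_W(v) = (3/2, 3/2, 0)

Set up U = [u_1 | ... | u_1] ∈ R^(3×1). The projector onto W = col(U) is P = U (U^T U)^(-1) U^T.
Compute U^T U =
  [2],
and U^T v = (3).
Solve U^T U · c = U^T v for the coefficients: c = (3/2). The projection is proj_W(v) = U c.
Check: (v - proj_W(v)) · u_1 = 0  (should be 0).
Result: proj_W(v) = (3/2, 3/2, 0).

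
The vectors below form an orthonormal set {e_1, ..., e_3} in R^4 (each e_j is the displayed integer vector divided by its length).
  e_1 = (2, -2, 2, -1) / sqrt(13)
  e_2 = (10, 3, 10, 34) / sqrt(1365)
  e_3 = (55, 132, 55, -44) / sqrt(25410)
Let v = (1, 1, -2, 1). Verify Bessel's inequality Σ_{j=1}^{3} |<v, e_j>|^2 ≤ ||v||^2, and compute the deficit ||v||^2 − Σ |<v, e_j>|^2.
Σ |<v, e_j>|^2 = 5/2; ||v||^2 = 7; deficit = 9/2

Write each e_j = u_j / sqrt(<u_j, u_j>) where u_j is the displayed integer vector. Then <v, e_j> = <v, u_j> / sqrt(<u_j, u_j>), so |<v, e_j>|^2 = <v, u_j>^2 / <u_j, u_j>.
Coefficients: <v, e_1> = -5/sqrt(13), <v, e_2> = 27/sqrt(1365), <v, e_3> = 33/sqrt(25410).
Square and sum: Σ |<v, e_j>|^2 = 5/2.
Compute ||v||^2 = v·v = 7.
Deficit = 7 − 5/2 = 9/2 ≥ 0, confirming Bessel's inequality. (The deficit equals ||v − Σ <v,e_j> e_j||^2, the squared distance from v to span{e_j}.)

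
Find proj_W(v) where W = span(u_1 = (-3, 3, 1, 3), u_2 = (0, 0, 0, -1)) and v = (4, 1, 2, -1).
proj_W(v) = (21/19, -21/19, -7/19, -1)

Set up U = [u_1 | ... | u_2] ∈ R^(4×2). The projector onto W = col(U) is P = U (U^T U)^(-1) U^T.
Compute U^T U =
  [28, -3]
  [-3, 1],
and U^T v = (-10, 1).
Solve U^T U · c = U^T v for the coefficients: c = (-7/19, -2/19). The projection is proj_W(v) = U c.
Check: (v - proj_W(v)) · u_1 = 0  (should be 0).
Check: (v - proj_W(v)) · u_2 = 0  (should be 0).
Result: proj_W(v) = (21/19, -21/19, -7/19, -1).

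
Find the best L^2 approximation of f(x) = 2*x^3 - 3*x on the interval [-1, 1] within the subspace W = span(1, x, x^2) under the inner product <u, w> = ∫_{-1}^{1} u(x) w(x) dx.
g(x) = -9*x/5

The best approximation g ∈ W is the orthogonal projection of f onto W. Writing g = a_0 + a_1 x + a_2 x^2, the coefficients solve the normal equations G · a = b where
  G_{ij} = <φ_i, φ_j> and b_i = <f, φ_i>, with φ_0 = 1, φ_1 = x, φ_2 = x^2.
G =
  [2, 0, 2/3]
  [0, 2/3, 0]
  [2/3, 0, 2/5],
b = (0, -6/5, 0).
Solving gives a_0 = 0, a_1 = -9/5, a_2 = 0, so
  g(x) = -9*x/5.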